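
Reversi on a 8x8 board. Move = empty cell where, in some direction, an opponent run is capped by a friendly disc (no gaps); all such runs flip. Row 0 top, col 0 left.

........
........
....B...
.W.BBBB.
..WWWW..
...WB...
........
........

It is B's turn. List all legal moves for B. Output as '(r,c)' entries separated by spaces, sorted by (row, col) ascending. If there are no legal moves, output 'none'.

(2,0): no bracket -> illegal
(2,1): no bracket -> illegal
(2,2): no bracket -> illegal
(3,0): no bracket -> illegal
(3,2): flips 1 -> legal
(4,0): no bracket -> illegal
(4,1): no bracket -> illegal
(4,6): no bracket -> illegal
(5,1): flips 1 -> legal
(5,2): flips 2 -> legal
(5,5): flips 2 -> legal
(5,6): flips 1 -> legal
(6,2): flips 2 -> legal
(6,3): flips 2 -> legal
(6,4): no bracket -> illegal

Answer: (3,2) (5,1) (5,2) (5,5) (5,6) (6,2) (6,3)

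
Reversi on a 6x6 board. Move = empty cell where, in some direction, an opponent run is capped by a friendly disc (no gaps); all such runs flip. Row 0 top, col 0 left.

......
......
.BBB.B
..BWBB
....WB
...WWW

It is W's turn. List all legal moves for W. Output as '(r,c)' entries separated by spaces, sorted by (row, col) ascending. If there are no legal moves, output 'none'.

Answer: (1,1) (1,3) (1,5) (2,4) (3,1)

Derivation:
(1,0): no bracket -> illegal
(1,1): flips 1 -> legal
(1,2): no bracket -> illegal
(1,3): flips 1 -> legal
(1,4): no bracket -> illegal
(1,5): flips 3 -> legal
(2,0): no bracket -> illegal
(2,4): flips 1 -> legal
(3,0): no bracket -> illegal
(3,1): flips 1 -> legal
(4,1): no bracket -> illegal
(4,2): no bracket -> illegal
(4,3): no bracket -> illegal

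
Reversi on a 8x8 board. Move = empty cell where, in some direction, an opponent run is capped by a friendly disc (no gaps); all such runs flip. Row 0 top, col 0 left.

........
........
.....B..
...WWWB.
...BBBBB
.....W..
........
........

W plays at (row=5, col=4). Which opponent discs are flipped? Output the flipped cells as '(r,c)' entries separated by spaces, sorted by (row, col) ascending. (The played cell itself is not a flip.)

Dir NW: opp run (4,3), next='.' -> no flip
Dir N: opp run (4,4) capped by W -> flip
Dir NE: opp run (4,5) (3,6), next='.' -> no flip
Dir W: first cell '.' (not opp) -> no flip
Dir E: first cell 'W' (not opp) -> no flip
Dir SW: first cell '.' (not opp) -> no flip
Dir S: first cell '.' (not opp) -> no flip
Dir SE: first cell '.' (not opp) -> no flip

Answer: (4,4)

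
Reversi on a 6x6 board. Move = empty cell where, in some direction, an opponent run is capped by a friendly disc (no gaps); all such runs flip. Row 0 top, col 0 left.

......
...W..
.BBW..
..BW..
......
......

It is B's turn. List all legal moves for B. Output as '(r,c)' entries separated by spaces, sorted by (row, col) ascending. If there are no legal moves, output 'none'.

(0,2): no bracket -> illegal
(0,3): no bracket -> illegal
(0,4): flips 1 -> legal
(1,2): no bracket -> illegal
(1,4): flips 1 -> legal
(2,4): flips 1 -> legal
(3,4): flips 1 -> legal
(4,2): no bracket -> illegal
(4,3): no bracket -> illegal
(4,4): flips 1 -> legal

Answer: (0,4) (1,4) (2,4) (3,4) (4,4)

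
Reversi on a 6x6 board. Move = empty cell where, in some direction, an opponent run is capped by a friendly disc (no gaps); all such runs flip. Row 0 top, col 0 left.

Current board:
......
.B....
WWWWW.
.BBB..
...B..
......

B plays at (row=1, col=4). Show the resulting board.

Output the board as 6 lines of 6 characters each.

Answer: ......
.B..B.
WWWBW.
.BBB..
...B..
......

Derivation:
Place B at (1,4); scan 8 dirs for brackets.
Dir NW: first cell '.' (not opp) -> no flip
Dir N: first cell '.' (not opp) -> no flip
Dir NE: first cell '.' (not opp) -> no flip
Dir W: first cell '.' (not opp) -> no flip
Dir E: first cell '.' (not opp) -> no flip
Dir SW: opp run (2,3) capped by B -> flip
Dir S: opp run (2,4), next='.' -> no flip
Dir SE: first cell '.' (not opp) -> no flip
All flips: (2,3)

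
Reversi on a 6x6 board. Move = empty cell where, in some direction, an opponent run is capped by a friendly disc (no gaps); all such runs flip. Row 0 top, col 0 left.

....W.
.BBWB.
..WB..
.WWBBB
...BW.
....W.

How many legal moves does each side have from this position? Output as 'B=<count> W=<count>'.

Answer: B=8 W=8

Derivation:
-- B to move --
(0,2): no bracket -> illegal
(0,3): flips 1 -> legal
(0,5): no bracket -> illegal
(1,5): no bracket -> illegal
(2,0): no bracket -> illegal
(2,1): flips 2 -> legal
(2,4): no bracket -> illegal
(3,0): flips 2 -> legal
(4,0): no bracket -> illegal
(4,1): flips 1 -> legal
(4,2): flips 2 -> legal
(4,5): flips 1 -> legal
(5,3): flips 1 -> legal
(5,5): flips 1 -> legal
B mobility = 8
-- W to move --
(0,0): flips 1 -> legal
(0,1): no bracket -> illegal
(0,2): flips 1 -> legal
(0,3): no bracket -> illegal
(0,5): flips 2 -> legal
(1,0): flips 2 -> legal
(1,5): flips 1 -> legal
(2,0): no bracket -> illegal
(2,1): no bracket -> illegal
(2,4): flips 3 -> legal
(2,5): no bracket -> illegal
(4,2): flips 1 -> legal
(4,5): no bracket -> illegal
(5,2): no bracket -> illegal
(5,3): flips 3 -> legal
W mobility = 8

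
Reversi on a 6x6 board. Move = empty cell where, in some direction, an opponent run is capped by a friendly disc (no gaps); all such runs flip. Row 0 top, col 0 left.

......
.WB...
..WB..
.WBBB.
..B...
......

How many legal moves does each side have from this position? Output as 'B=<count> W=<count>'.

-- B to move --
(0,0): flips 2 -> legal
(0,1): no bracket -> illegal
(0,2): no bracket -> illegal
(1,0): flips 1 -> legal
(1,3): no bracket -> illegal
(2,0): flips 1 -> legal
(2,1): flips 1 -> legal
(3,0): flips 1 -> legal
(4,0): no bracket -> illegal
(4,1): no bracket -> illegal
B mobility = 5
-- W to move --
(0,1): no bracket -> illegal
(0,2): flips 1 -> legal
(0,3): no bracket -> illegal
(1,3): flips 1 -> legal
(1,4): no bracket -> illegal
(2,1): no bracket -> illegal
(2,4): flips 1 -> legal
(2,5): no bracket -> illegal
(3,5): flips 3 -> legal
(4,1): no bracket -> illegal
(4,3): no bracket -> illegal
(4,4): flips 1 -> legal
(4,5): no bracket -> illegal
(5,1): no bracket -> illegal
(5,2): flips 2 -> legal
(5,3): flips 1 -> legal
W mobility = 7

Answer: B=5 W=7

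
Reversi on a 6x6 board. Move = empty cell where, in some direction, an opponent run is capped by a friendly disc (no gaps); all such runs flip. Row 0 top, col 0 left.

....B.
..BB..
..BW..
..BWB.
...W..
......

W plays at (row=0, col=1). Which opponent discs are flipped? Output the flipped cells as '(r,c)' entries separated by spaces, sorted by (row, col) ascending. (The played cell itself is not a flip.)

Answer: (1,2)

Derivation:
Dir NW: edge -> no flip
Dir N: edge -> no flip
Dir NE: edge -> no flip
Dir W: first cell '.' (not opp) -> no flip
Dir E: first cell '.' (not opp) -> no flip
Dir SW: first cell '.' (not opp) -> no flip
Dir S: first cell '.' (not opp) -> no flip
Dir SE: opp run (1,2) capped by W -> flip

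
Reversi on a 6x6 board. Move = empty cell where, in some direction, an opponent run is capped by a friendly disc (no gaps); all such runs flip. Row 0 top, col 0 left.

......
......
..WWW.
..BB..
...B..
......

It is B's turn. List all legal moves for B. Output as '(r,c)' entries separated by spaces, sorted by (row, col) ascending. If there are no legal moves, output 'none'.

(1,1): flips 1 -> legal
(1,2): flips 1 -> legal
(1,3): flips 1 -> legal
(1,4): flips 1 -> legal
(1,5): flips 1 -> legal
(2,1): no bracket -> illegal
(2,5): no bracket -> illegal
(3,1): no bracket -> illegal
(3,4): no bracket -> illegal
(3,5): no bracket -> illegal

Answer: (1,1) (1,2) (1,3) (1,4) (1,5)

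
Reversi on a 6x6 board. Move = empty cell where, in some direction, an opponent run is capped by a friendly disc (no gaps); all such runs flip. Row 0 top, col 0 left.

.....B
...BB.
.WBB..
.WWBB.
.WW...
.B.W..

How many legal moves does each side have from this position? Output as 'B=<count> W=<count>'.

-- B to move --
(1,0): no bracket -> illegal
(1,1): flips 3 -> legal
(1,2): no bracket -> illegal
(2,0): flips 1 -> legal
(3,0): flips 2 -> legal
(4,0): flips 1 -> legal
(4,3): no bracket -> illegal
(4,4): no bracket -> illegal
(5,0): flips 2 -> legal
(5,2): flips 2 -> legal
(5,4): no bracket -> illegal
B mobility = 6
-- W to move --
(0,2): no bracket -> illegal
(0,3): no bracket -> illegal
(0,4): flips 2 -> legal
(1,1): no bracket -> illegal
(1,2): flips 1 -> legal
(1,5): no bracket -> illegal
(2,4): flips 3 -> legal
(2,5): no bracket -> illegal
(3,5): flips 2 -> legal
(4,0): no bracket -> illegal
(4,3): no bracket -> illegal
(4,4): no bracket -> illegal
(4,5): no bracket -> illegal
(5,0): no bracket -> illegal
(5,2): no bracket -> illegal
W mobility = 4

Answer: B=6 W=4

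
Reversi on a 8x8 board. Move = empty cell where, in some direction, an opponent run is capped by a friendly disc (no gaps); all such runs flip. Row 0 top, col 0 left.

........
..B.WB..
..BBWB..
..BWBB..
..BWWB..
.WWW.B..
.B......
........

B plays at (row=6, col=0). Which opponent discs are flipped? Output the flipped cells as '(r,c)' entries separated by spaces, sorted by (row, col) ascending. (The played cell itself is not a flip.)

Dir NW: edge -> no flip
Dir N: first cell '.' (not opp) -> no flip
Dir NE: opp run (5,1) capped by B -> flip
Dir W: edge -> no flip
Dir E: first cell 'B' (not opp) -> no flip
Dir SW: edge -> no flip
Dir S: first cell '.' (not opp) -> no flip
Dir SE: first cell '.' (not opp) -> no flip

Answer: (5,1)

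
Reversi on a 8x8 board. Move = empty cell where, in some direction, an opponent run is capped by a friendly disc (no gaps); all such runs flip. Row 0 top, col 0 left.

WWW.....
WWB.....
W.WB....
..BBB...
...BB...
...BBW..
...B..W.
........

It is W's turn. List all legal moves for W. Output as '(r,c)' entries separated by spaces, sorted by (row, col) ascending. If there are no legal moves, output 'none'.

Answer: (1,3) (2,4) (4,2) (4,5) (5,2)

Derivation:
(0,3): no bracket -> illegal
(1,3): flips 1 -> legal
(1,4): no bracket -> illegal
(2,1): no bracket -> illegal
(2,4): flips 1 -> legal
(2,5): no bracket -> illegal
(3,1): no bracket -> illegal
(3,5): no bracket -> illegal
(4,1): no bracket -> illegal
(4,2): flips 1 -> legal
(4,5): flips 3 -> legal
(5,2): flips 2 -> legal
(6,2): no bracket -> illegal
(6,4): no bracket -> illegal
(6,5): no bracket -> illegal
(7,2): no bracket -> illegal
(7,3): no bracket -> illegal
(7,4): no bracket -> illegal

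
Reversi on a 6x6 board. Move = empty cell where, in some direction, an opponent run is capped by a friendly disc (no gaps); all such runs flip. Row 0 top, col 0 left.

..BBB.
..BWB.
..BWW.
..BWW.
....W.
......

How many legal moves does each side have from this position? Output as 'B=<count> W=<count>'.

Answer: B=6 W=7

Derivation:
-- B to move --
(1,5): no bracket -> illegal
(2,5): flips 2 -> legal
(3,5): flips 4 -> legal
(4,2): no bracket -> illegal
(4,3): flips 3 -> legal
(4,5): flips 2 -> legal
(5,3): no bracket -> illegal
(5,4): flips 3 -> legal
(5,5): flips 2 -> legal
B mobility = 6
-- W to move --
(0,1): flips 1 -> legal
(0,5): flips 1 -> legal
(1,1): flips 2 -> legal
(1,5): flips 1 -> legal
(2,1): flips 1 -> legal
(2,5): no bracket -> illegal
(3,1): flips 2 -> legal
(4,1): flips 1 -> legal
(4,2): no bracket -> illegal
(4,3): no bracket -> illegal
W mobility = 7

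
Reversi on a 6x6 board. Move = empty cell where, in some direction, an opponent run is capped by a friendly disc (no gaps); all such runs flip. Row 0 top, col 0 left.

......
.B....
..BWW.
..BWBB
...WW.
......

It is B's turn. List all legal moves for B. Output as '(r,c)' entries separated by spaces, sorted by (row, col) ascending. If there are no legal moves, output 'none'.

Answer: (1,2) (1,3) (1,4) (2,5) (5,2) (5,3) (5,4) (5,5)

Derivation:
(1,2): flips 1 -> legal
(1,3): flips 1 -> legal
(1,4): flips 2 -> legal
(1,5): no bracket -> illegal
(2,5): flips 2 -> legal
(4,2): no bracket -> illegal
(4,5): no bracket -> illegal
(5,2): flips 1 -> legal
(5,3): flips 1 -> legal
(5,4): flips 2 -> legal
(5,5): flips 2 -> legal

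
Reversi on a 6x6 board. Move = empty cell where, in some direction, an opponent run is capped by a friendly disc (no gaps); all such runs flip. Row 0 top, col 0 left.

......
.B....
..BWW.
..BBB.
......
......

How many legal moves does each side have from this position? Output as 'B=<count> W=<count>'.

-- B to move --
(1,2): flips 1 -> legal
(1,3): flips 1 -> legal
(1,4): flips 2 -> legal
(1,5): flips 1 -> legal
(2,5): flips 2 -> legal
(3,5): no bracket -> illegal
B mobility = 5
-- W to move --
(0,0): no bracket -> illegal
(0,1): no bracket -> illegal
(0,2): no bracket -> illegal
(1,0): no bracket -> illegal
(1,2): no bracket -> illegal
(1,3): no bracket -> illegal
(2,0): no bracket -> illegal
(2,1): flips 1 -> legal
(2,5): no bracket -> illegal
(3,1): no bracket -> illegal
(3,5): no bracket -> illegal
(4,1): flips 1 -> legal
(4,2): flips 1 -> legal
(4,3): flips 1 -> legal
(4,4): flips 1 -> legal
(4,5): flips 1 -> legal
W mobility = 6

Answer: B=5 W=6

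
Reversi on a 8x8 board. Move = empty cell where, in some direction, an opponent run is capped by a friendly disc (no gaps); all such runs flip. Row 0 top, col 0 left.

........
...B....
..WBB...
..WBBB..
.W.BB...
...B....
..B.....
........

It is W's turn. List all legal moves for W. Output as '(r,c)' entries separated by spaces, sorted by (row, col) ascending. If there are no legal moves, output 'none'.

(0,2): no bracket -> illegal
(0,3): no bracket -> illegal
(0,4): flips 1 -> legal
(1,2): no bracket -> illegal
(1,4): flips 1 -> legal
(1,5): no bracket -> illegal
(2,5): flips 2 -> legal
(2,6): no bracket -> illegal
(3,6): flips 3 -> legal
(4,2): no bracket -> illegal
(4,5): no bracket -> illegal
(4,6): no bracket -> illegal
(5,1): no bracket -> illegal
(5,2): no bracket -> illegal
(5,4): flips 1 -> legal
(5,5): flips 2 -> legal
(6,1): no bracket -> illegal
(6,3): no bracket -> illegal
(6,4): no bracket -> illegal
(7,1): no bracket -> illegal
(7,2): no bracket -> illegal
(7,3): no bracket -> illegal

Answer: (0,4) (1,4) (2,5) (3,6) (5,4) (5,5)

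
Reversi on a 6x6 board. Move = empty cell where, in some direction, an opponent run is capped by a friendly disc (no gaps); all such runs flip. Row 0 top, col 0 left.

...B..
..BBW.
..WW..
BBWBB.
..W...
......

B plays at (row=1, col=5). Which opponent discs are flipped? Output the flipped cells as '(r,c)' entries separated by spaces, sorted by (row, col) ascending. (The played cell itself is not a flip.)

Dir NW: first cell '.' (not opp) -> no flip
Dir N: first cell '.' (not opp) -> no flip
Dir NE: edge -> no flip
Dir W: opp run (1,4) capped by B -> flip
Dir E: edge -> no flip
Dir SW: first cell '.' (not opp) -> no flip
Dir S: first cell '.' (not opp) -> no flip
Dir SE: edge -> no flip

Answer: (1,4)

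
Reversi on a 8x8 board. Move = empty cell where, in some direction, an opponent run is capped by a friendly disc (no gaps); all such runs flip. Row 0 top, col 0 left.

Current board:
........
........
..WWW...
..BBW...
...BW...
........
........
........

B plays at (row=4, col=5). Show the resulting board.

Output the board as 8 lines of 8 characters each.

Place B at (4,5); scan 8 dirs for brackets.
Dir NW: opp run (3,4) (2,3), next='.' -> no flip
Dir N: first cell '.' (not opp) -> no flip
Dir NE: first cell '.' (not opp) -> no flip
Dir W: opp run (4,4) capped by B -> flip
Dir E: first cell '.' (not opp) -> no flip
Dir SW: first cell '.' (not opp) -> no flip
Dir S: first cell '.' (not opp) -> no flip
Dir SE: first cell '.' (not opp) -> no flip
All flips: (4,4)

Answer: ........
........
..WWW...
..BBW...
...BBB..
........
........
........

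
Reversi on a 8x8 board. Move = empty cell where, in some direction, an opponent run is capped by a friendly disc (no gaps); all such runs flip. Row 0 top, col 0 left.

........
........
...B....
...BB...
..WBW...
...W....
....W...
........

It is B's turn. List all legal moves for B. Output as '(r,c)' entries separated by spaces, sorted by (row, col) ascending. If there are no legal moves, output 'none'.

(3,1): no bracket -> illegal
(3,2): no bracket -> illegal
(3,5): no bracket -> illegal
(4,1): flips 1 -> legal
(4,5): flips 1 -> legal
(5,1): flips 1 -> legal
(5,2): no bracket -> illegal
(5,4): flips 1 -> legal
(5,5): flips 1 -> legal
(6,2): no bracket -> illegal
(6,3): flips 1 -> legal
(6,5): no bracket -> illegal
(7,3): no bracket -> illegal
(7,4): no bracket -> illegal
(7,5): no bracket -> illegal

Answer: (4,1) (4,5) (5,1) (5,4) (5,5) (6,3)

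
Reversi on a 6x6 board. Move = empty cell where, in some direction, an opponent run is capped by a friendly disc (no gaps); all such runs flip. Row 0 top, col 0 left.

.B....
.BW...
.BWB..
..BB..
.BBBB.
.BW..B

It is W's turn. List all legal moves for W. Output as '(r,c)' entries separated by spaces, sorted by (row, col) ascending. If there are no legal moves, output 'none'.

Answer: (0,0) (1,0) (2,0) (2,4) (3,0) (3,4) (5,0)

Derivation:
(0,0): flips 1 -> legal
(0,2): no bracket -> illegal
(1,0): flips 1 -> legal
(1,3): no bracket -> illegal
(1,4): no bracket -> illegal
(2,0): flips 1 -> legal
(2,4): flips 1 -> legal
(3,0): flips 2 -> legal
(3,1): no bracket -> illegal
(3,4): flips 2 -> legal
(3,5): no bracket -> illegal
(4,0): no bracket -> illegal
(4,5): no bracket -> illegal
(5,0): flips 1 -> legal
(5,3): no bracket -> illegal
(5,4): no bracket -> illegal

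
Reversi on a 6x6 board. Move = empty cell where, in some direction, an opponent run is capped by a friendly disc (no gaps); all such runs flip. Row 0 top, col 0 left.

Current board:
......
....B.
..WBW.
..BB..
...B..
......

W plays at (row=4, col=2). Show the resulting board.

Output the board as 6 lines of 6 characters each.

Answer: ......
....B.
..WBW.
..WW..
..WB..
......

Derivation:
Place W at (4,2); scan 8 dirs for brackets.
Dir NW: first cell '.' (not opp) -> no flip
Dir N: opp run (3,2) capped by W -> flip
Dir NE: opp run (3,3) capped by W -> flip
Dir W: first cell '.' (not opp) -> no flip
Dir E: opp run (4,3), next='.' -> no flip
Dir SW: first cell '.' (not opp) -> no flip
Dir S: first cell '.' (not opp) -> no flip
Dir SE: first cell '.' (not opp) -> no flip
All flips: (3,2) (3,3)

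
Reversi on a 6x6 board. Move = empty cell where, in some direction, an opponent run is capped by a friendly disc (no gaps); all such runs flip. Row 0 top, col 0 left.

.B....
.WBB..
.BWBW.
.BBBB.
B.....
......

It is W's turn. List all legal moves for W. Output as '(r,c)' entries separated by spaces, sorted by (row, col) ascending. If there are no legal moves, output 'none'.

Answer: (0,2) (0,4) (1,4) (2,0) (4,1) (4,2) (4,4)

Derivation:
(0,0): no bracket -> illegal
(0,2): flips 2 -> legal
(0,3): no bracket -> illegal
(0,4): flips 1 -> legal
(1,0): no bracket -> illegal
(1,4): flips 2 -> legal
(2,0): flips 1 -> legal
(2,5): no bracket -> illegal
(3,0): no bracket -> illegal
(3,5): no bracket -> illegal
(4,1): flips 2 -> legal
(4,2): flips 2 -> legal
(4,3): no bracket -> illegal
(4,4): flips 2 -> legal
(4,5): no bracket -> illegal
(5,0): no bracket -> illegal
(5,1): no bracket -> illegal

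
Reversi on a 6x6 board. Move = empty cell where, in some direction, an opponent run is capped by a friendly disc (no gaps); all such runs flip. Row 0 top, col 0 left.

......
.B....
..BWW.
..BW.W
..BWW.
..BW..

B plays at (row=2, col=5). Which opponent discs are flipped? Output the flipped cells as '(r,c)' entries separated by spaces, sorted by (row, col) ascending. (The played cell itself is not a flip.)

Answer: (2,3) (2,4)

Derivation:
Dir NW: first cell '.' (not opp) -> no flip
Dir N: first cell '.' (not opp) -> no flip
Dir NE: edge -> no flip
Dir W: opp run (2,4) (2,3) capped by B -> flip
Dir E: edge -> no flip
Dir SW: first cell '.' (not opp) -> no flip
Dir S: opp run (3,5), next='.' -> no flip
Dir SE: edge -> no flip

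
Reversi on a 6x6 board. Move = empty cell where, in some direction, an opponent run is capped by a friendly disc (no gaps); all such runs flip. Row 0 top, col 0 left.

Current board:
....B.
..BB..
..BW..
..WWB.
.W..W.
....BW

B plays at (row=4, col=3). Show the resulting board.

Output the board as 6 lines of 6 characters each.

Answer: ....B.
..BB..
..BB..
..WBB.
.W.BW.
....BW

Derivation:
Place B at (4,3); scan 8 dirs for brackets.
Dir NW: opp run (3,2), next='.' -> no flip
Dir N: opp run (3,3) (2,3) capped by B -> flip
Dir NE: first cell 'B' (not opp) -> no flip
Dir W: first cell '.' (not opp) -> no flip
Dir E: opp run (4,4), next='.' -> no flip
Dir SW: first cell '.' (not opp) -> no flip
Dir S: first cell '.' (not opp) -> no flip
Dir SE: first cell 'B' (not opp) -> no flip
All flips: (2,3) (3,3)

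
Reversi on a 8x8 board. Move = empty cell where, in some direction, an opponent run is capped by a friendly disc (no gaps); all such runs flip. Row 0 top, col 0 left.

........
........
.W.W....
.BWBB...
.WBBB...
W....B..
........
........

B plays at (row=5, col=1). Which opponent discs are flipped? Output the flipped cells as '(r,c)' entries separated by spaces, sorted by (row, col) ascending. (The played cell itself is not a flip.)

Dir NW: first cell '.' (not opp) -> no flip
Dir N: opp run (4,1) capped by B -> flip
Dir NE: first cell 'B' (not opp) -> no flip
Dir W: opp run (5,0), next=edge -> no flip
Dir E: first cell '.' (not opp) -> no flip
Dir SW: first cell '.' (not opp) -> no flip
Dir S: first cell '.' (not opp) -> no flip
Dir SE: first cell '.' (not opp) -> no flip

Answer: (4,1)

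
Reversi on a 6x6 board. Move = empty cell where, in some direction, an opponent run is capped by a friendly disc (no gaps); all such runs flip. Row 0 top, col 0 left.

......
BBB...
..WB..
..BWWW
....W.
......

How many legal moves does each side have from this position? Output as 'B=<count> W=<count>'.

-- B to move --
(1,3): no bracket -> illegal
(2,1): flips 1 -> legal
(2,4): no bracket -> illegal
(2,5): no bracket -> illegal
(3,1): no bracket -> illegal
(4,2): no bracket -> illegal
(4,3): flips 1 -> legal
(4,5): flips 1 -> legal
(5,3): no bracket -> illegal
(5,4): no bracket -> illegal
(5,5): flips 3 -> legal
B mobility = 4
-- W to move --
(0,0): flips 1 -> legal
(0,1): flips 2 -> legal
(0,2): flips 1 -> legal
(0,3): no bracket -> illegal
(1,3): flips 1 -> legal
(1,4): no bracket -> illegal
(2,0): no bracket -> illegal
(2,1): no bracket -> illegal
(2,4): flips 1 -> legal
(3,1): flips 1 -> legal
(4,1): no bracket -> illegal
(4,2): flips 1 -> legal
(4,3): no bracket -> illegal
W mobility = 7

Answer: B=4 W=7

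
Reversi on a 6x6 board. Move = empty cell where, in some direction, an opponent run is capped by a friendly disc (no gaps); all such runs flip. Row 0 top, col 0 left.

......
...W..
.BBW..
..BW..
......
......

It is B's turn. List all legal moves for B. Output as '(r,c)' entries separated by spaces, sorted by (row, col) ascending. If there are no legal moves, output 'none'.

(0,2): no bracket -> illegal
(0,3): no bracket -> illegal
(0,4): flips 1 -> legal
(1,2): no bracket -> illegal
(1,4): flips 1 -> legal
(2,4): flips 1 -> legal
(3,4): flips 1 -> legal
(4,2): no bracket -> illegal
(4,3): no bracket -> illegal
(4,4): flips 1 -> legal

Answer: (0,4) (1,4) (2,4) (3,4) (4,4)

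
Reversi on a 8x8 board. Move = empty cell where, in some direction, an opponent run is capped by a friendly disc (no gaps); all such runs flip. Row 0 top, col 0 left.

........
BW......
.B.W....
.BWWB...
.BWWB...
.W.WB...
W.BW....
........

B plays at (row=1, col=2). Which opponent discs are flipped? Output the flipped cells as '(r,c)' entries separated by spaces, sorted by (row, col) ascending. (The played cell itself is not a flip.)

Answer: (1,1) (2,3)

Derivation:
Dir NW: first cell '.' (not opp) -> no flip
Dir N: first cell '.' (not opp) -> no flip
Dir NE: first cell '.' (not opp) -> no flip
Dir W: opp run (1,1) capped by B -> flip
Dir E: first cell '.' (not opp) -> no flip
Dir SW: first cell 'B' (not opp) -> no flip
Dir S: first cell '.' (not opp) -> no flip
Dir SE: opp run (2,3) capped by B -> flip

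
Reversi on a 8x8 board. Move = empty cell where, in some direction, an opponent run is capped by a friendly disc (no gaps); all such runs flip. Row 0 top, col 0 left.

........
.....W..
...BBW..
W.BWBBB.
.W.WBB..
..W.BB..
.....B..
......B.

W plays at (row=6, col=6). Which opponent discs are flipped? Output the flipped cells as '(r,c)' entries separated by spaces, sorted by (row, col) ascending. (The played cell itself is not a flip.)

Dir NW: opp run (5,5) (4,4) capped by W -> flip
Dir N: first cell '.' (not opp) -> no flip
Dir NE: first cell '.' (not opp) -> no flip
Dir W: opp run (6,5), next='.' -> no flip
Dir E: first cell '.' (not opp) -> no flip
Dir SW: first cell '.' (not opp) -> no flip
Dir S: opp run (7,6), next=edge -> no flip
Dir SE: first cell '.' (not opp) -> no flip

Answer: (4,4) (5,5)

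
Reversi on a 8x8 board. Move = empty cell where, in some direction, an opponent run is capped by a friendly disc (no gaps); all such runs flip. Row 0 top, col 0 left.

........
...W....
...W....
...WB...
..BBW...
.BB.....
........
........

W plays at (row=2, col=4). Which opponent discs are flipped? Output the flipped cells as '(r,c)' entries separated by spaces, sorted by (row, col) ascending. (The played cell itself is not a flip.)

Dir NW: first cell 'W' (not opp) -> no flip
Dir N: first cell '.' (not opp) -> no flip
Dir NE: first cell '.' (not opp) -> no flip
Dir W: first cell 'W' (not opp) -> no flip
Dir E: first cell '.' (not opp) -> no flip
Dir SW: first cell 'W' (not opp) -> no flip
Dir S: opp run (3,4) capped by W -> flip
Dir SE: first cell '.' (not opp) -> no flip

Answer: (3,4)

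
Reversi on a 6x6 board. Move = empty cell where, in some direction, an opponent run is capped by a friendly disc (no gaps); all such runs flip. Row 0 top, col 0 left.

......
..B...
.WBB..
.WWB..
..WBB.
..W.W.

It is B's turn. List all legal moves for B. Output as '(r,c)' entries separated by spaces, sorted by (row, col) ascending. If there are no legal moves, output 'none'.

Answer: (1,0) (2,0) (3,0) (4,0) (4,1) (5,1)

Derivation:
(1,0): flips 2 -> legal
(1,1): no bracket -> illegal
(2,0): flips 1 -> legal
(3,0): flips 3 -> legal
(4,0): flips 1 -> legal
(4,1): flips 2 -> legal
(4,5): no bracket -> illegal
(5,1): flips 1 -> legal
(5,3): no bracket -> illegal
(5,5): no bracket -> illegal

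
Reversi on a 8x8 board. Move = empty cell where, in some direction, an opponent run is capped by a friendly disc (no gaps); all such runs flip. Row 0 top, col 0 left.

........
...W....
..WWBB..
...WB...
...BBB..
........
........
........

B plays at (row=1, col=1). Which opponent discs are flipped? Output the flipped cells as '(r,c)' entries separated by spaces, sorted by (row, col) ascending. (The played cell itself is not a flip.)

Answer: (2,2) (3,3)

Derivation:
Dir NW: first cell '.' (not opp) -> no flip
Dir N: first cell '.' (not opp) -> no flip
Dir NE: first cell '.' (not opp) -> no flip
Dir W: first cell '.' (not opp) -> no flip
Dir E: first cell '.' (not opp) -> no flip
Dir SW: first cell '.' (not opp) -> no flip
Dir S: first cell '.' (not opp) -> no flip
Dir SE: opp run (2,2) (3,3) capped by B -> flip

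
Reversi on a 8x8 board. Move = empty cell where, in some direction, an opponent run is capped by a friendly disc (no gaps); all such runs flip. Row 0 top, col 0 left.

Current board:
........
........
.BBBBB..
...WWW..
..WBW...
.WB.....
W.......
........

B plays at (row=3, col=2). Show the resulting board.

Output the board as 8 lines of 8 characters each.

Answer: ........
........
.BBBBB..
..BWWW..
..BBW...
.WB.....
W.......
........

Derivation:
Place B at (3,2); scan 8 dirs for brackets.
Dir NW: first cell 'B' (not opp) -> no flip
Dir N: first cell 'B' (not opp) -> no flip
Dir NE: first cell 'B' (not opp) -> no flip
Dir W: first cell '.' (not opp) -> no flip
Dir E: opp run (3,3) (3,4) (3,5), next='.' -> no flip
Dir SW: first cell '.' (not opp) -> no flip
Dir S: opp run (4,2) capped by B -> flip
Dir SE: first cell 'B' (not opp) -> no flip
All flips: (4,2)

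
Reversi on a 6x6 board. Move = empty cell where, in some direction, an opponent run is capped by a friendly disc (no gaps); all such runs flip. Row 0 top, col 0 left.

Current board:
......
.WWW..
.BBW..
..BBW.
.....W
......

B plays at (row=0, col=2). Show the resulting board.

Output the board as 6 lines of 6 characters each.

Place B at (0,2); scan 8 dirs for brackets.
Dir NW: edge -> no flip
Dir N: edge -> no flip
Dir NE: edge -> no flip
Dir W: first cell '.' (not opp) -> no flip
Dir E: first cell '.' (not opp) -> no flip
Dir SW: opp run (1,1), next='.' -> no flip
Dir S: opp run (1,2) capped by B -> flip
Dir SE: opp run (1,3), next='.' -> no flip
All flips: (1,2)

Answer: ..B...
.WBW..
.BBW..
..BBW.
.....W
......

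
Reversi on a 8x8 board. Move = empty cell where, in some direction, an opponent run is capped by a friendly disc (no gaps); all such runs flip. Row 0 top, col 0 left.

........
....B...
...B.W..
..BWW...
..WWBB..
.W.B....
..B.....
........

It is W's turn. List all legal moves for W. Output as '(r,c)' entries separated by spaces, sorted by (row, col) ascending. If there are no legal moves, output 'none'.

Answer: (0,3) (1,2) (1,3) (2,1) (2,2) (3,1) (4,6) (5,4) (5,5) (5,6) (6,3) (6,4) (7,3)

Derivation:
(0,3): flips 1 -> legal
(0,4): no bracket -> illegal
(0,5): no bracket -> illegal
(1,2): flips 1 -> legal
(1,3): flips 1 -> legal
(1,5): no bracket -> illegal
(2,1): flips 1 -> legal
(2,2): flips 1 -> legal
(2,4): no bracket -> illegal
(3,1): flips 1 -> legal
(3,5): no bracket -> illegal
(3,6): no bracket -> illegal
(4,1): no bracket -> illegal
(4,6): flips 2 -> legal
(5,2): no bracket -> illegal
(5,4): flips 1 -> legal
(5,5): flips 1 -> legal
(5,6): flips 1 -> legal
(6,1): no bracket -> illegal
(6,3): flips 1 -> legal
(6,4): flips 1 -> legal
(7,1): no bracket -> illegal
(7,2): no bracket -> illegal
(7,3): flips 1 -> legal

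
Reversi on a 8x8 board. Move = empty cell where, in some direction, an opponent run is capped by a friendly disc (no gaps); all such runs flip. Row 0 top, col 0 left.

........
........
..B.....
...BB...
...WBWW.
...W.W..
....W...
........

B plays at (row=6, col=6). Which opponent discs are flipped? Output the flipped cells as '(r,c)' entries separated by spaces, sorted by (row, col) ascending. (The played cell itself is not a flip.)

Answer: (5,5)

Derivation:
Dir NW: opp run (5,5) capped by B -> flip
Dir N: first cell '.' (not opp) -> no flip
Dir NE: first cell '.' (not opp) -> no flip
Dir W: first cell '.' (not opp) -> no flip
Dir E: first cell '.' (not opp) -> no flip
Dir SW: first cell '.' (not opp) -> no flip
Dir S: first cell '.' (not opp) -> no flip
Dir SE: first cell '.' (not opp) -> no flip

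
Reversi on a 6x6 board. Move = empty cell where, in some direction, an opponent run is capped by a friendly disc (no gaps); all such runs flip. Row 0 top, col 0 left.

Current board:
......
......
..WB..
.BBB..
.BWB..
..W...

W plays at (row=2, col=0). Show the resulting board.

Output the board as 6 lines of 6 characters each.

Place W at (2,0); scan 8 dirs for brackets.
Dir NW: edge -> no flip
Dir N: first cell '.' (not opp) -> no flip
Dir NE: first cell '.' (not opp) -> no flip
Dir W: edge -> no flip
Dir E: first cell '.' (not opp) -> no flip
Dir SW: edge -> no flip
Dir S: first cell '.' (not opp) -> no flip
Dir SE: opp run (3,1) capped by W -> flip
All flips: (3,1)

Answer: ......
......
W.WB..
.WBB..
.BWB..
..W...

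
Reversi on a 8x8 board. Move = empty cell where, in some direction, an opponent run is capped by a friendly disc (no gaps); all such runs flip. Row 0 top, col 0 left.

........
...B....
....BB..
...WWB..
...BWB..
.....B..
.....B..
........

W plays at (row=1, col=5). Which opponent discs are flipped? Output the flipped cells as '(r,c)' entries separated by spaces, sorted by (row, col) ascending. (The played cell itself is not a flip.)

Dir NW: first cell '.' (not opp) -> no flip
Dir N: first cell '.' (not opp) -> no flip
Dir NE: first cell '.' (not opp) -> no flip
Dir W: first cell '.' (not opp) -> no flip
Dir E: first cell '.' (not opp) -> no flip
Dir SW: opp run (2,4) capped by W -> flip
Dir S: opp run (2,5) (3,5) (4,5) (5,5) (6,5), next='.' -> no flip
Dir SE: first cell '.' (not opp) -> no flip

Answer: (2,4)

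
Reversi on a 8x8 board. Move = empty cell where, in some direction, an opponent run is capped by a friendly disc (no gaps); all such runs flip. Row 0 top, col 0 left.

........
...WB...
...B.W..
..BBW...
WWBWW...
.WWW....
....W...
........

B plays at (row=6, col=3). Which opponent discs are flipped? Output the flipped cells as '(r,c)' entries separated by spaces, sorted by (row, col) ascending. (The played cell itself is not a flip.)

Dir NW: opp run (5,2) (4,1), next='.' -> no flip
Dir N: opp run (5,3) (4,3) capped by B -> flip
Dir NE: first cell '.' (not opp) -> no flip
Dir W: first cell '.' (not opp) -> no flip
Dir E: opp run (6,4), next='.' -> no flip
Dir SW: first cell '.' (not opp) -> no flip
Dir S: first cell '.' (not opp) -> no flip
Dir SE: first cell '.' (not opp) -> no flip

Answer: (4,3) (5,3)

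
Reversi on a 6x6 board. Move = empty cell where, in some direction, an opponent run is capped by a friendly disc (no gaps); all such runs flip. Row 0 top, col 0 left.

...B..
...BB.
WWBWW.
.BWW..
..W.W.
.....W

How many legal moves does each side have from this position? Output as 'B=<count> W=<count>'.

-- B to move --
(1,0): no bracket -> illegal
(1,1): flips 1 -> legal
(1,2): no bracket -> illegal
(1,5): no bracket -> illegal
(2,5): flips 2 -> legal
(3,0): no bracket -> illegal
(3,4): flips 3 -> legal
(3,5): flips 1 -> legal
(4,1): flips 2 -> legal
(4,3): flips 2 -> legal
(4,5): no bracket -> illegal
(5,1): no bracket -> illegal
(5,2): flips 2 -> legal
(5,3): flips 1 -> legal
(5,4): no bracket -> illegal
B mobility = 8
-- W to move --
(0,2): flips 1 -> legal
(0,4): flips 1 -> legal
(0,5): flips 1 -> legal
(1,1): flips 1 -> legal
(1,2): flips 1 -> legal
(1,5): no bracket -> illegal
(2,5): no bracket -> illegal
(3,0): flips 1 -> legal
(4,0): no bracket -> illegal
(4,1): flips 1 -> legal
W mobility = 7

Answer: B=8 W=7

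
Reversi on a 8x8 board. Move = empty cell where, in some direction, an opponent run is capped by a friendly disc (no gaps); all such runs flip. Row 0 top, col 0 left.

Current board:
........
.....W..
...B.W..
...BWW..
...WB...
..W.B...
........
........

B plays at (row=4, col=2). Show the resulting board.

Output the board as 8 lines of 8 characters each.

Place B at (4,2); scan 8 dirs for brackets.
Dir NW: first cell '.' (not opp) -> no flip
Dir N: first cell '.' (not opp) -> no flip
Dir NE: first cell 'B' (not opp) -> no flip
Dir W: first cell '.' (not opp) -> no flip
Dir E: opp run (4,3) capped by B -> flip
Dir SW: first cell '.' (not opp) -> no flip
Dir S: opp run (5,2), next='.' -> no flip
Dir SE: first cell '.' (not opp) -> no flip
All flips: (4,3)

Answer: ........
.....W..
...B.W..
...BWW..
..BBB...
..W.B...
........
........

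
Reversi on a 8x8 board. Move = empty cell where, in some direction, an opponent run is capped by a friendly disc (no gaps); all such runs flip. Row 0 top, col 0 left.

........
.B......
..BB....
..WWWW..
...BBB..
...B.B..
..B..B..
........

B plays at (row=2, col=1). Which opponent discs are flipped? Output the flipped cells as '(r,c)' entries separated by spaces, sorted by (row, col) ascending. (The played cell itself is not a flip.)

Answer: (3,2)

Derivation:
Dir NW: first cell '.' (not opp) -> no flip
Dir N: first cell 'B' (not opp) -> no flip
Dir NE: first cell '.' (not opp) -> no flip
Dir W: first cell '.' (not opp) -> no flip
Dir E: first cell 'B' (not opp) -> no flip
Dir SW: first cell '.' (not opp) -> no flip
Dir S: first cell '.' (not opp) -> no flip
Dir SE: opp run (3,2) capped by B -> flip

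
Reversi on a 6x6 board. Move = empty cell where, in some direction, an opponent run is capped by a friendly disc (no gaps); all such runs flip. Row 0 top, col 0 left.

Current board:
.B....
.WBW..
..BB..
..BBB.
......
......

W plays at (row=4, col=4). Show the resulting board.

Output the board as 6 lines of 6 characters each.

Answer: .B....
.WBW..
..WB..
..BWB.
....W.
......

Derivation:
Place W at (4,4); scan 8 dirs for brackets.
Dir NW: opp run (3,3) (2,2) capped by W -> flip
Dir N: opp run (3,4), next='.' -> no flip
Dir NE: first cell '.' (not opp) -> no flip
Dir W: first cell '.' (not opp) -> no flip
Dir E: first cell '.' (not opp) -> no flip
Dir SW: first cell '.' (not opp) -> no flip
Dir S: first cell '.' (not opp) -> no flip
Dir SE: first cell '.' (not opp) -> no flip
All flips: (2,2) (3,3)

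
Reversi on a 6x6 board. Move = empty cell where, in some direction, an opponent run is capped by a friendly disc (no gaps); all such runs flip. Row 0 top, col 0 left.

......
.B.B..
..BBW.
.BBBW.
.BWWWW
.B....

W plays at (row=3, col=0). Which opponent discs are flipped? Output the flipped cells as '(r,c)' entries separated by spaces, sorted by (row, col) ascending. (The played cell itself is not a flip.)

Answer: (3,1) (3,2) (3,3)

Derivation:
Dir NW: edge -> no flip
Dir N: first cell '.' (not opp) -> no flip
Dir NE: first cell '.' (not opp) -> no flip
Dir W: edge -> no flip
Dir E: opp run (3,1) (3,2) (3,3) capped by W -> flip
Dir SW: edge -> no flip
Dir S: first cell '.' (not opp) -> no flip
Dir SE: opp run (4,1), next='.' -> no flip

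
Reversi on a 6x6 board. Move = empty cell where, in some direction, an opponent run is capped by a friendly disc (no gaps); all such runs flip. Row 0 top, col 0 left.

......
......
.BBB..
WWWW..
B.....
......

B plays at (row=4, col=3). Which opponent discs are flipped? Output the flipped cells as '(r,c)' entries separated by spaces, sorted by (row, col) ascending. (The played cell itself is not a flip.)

Dir NW: opp run (3,2) capped by B -> flip
Dir N: opp run (3,3) capped by B -> flip
Dir NE: first cell '.' (not opp) -> no flip
Dir W: first cell '.' (not opp) -> no flip
Dir E: first cell '.' (not opp) -> no flip
Dir SW: first cell '.' (not opp) -> no flip
Dir S: first cell '.' (not opp) -> no flip
Dir SE: first cell '.' (not opp) -> no flip

Answer: (3,2) (3,3)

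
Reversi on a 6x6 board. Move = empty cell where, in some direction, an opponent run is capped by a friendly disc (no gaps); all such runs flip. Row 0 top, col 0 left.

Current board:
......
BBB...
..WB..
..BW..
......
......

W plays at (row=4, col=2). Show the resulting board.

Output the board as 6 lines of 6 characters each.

Place W at (4,2); scan 8 dirs for brackets.
Dir NW: first cell '.' (not opp) -> no flip
Dir N: opp run (3,2) capped by W -> flip
Dir NE: first cell 'W' (not opp) -> no flip
Dir W: first cell '.' (not opp) -> no flip
Dir E: first cell '.' (not opp) -> no flip
Dir SW: first cell '.' (not opp) -> no flip
Dir S: first cell '.' (not opp) -> no flip
Dir SE: first cell '.' (not opp) -> no flip
All flips: (3,2)

Answer: ......
BBB...
..WB..
..WW..
..W...
......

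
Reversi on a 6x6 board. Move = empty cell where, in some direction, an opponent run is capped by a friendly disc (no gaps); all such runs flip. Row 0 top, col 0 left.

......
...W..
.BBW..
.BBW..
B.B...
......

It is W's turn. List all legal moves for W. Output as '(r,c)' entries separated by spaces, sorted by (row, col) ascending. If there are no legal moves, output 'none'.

Answer: (1,1) (2,0) (3,0) (4,1) (5,1)

Derivation:
(1,0): no bracket -> illegal
(1,1): flips 1 -> legal
(1,2): no bracket -> illegal
(2,0): flips 2 -> legal
(3,0): flips 2 -> legal
(4,1): flips 1 -> legal
(4,3): no bracket -> illegal
(5,0): no bracket -> illegal
(5,1): flips 1 -> legal
(5,2): no bracket -> illegal
(5,3): no bracket -> illegal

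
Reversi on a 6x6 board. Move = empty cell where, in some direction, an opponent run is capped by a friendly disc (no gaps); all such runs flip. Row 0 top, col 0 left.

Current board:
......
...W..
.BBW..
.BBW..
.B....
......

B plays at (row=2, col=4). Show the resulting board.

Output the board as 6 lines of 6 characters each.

Place B at (2,4); scan 8 dirs for brackets.
Dir NW: opp run (1,3), next='.' -> no flip
Dir N: first cell '.' (not opp) -> no flip
Dir NE: first cell '.' (not opp) -> no flip
Dir W: opp run (2,3) capped by B -> flip
Dir E: first cell '.' (not opp) -> no flip
Dir SW: opp run (3,3), next='.' -> no flip
Dir S: first cell '.' (not opp) -> no flip
Dir SE: first cell '.' (not opp) -> no flip
All flips: (2,3)

Answer: ......
...W..
.BBBB.
.BBW..
.B....
......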